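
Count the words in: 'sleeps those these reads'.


Counting words by splitting on spaces:
  Word 1: 'sleeps'
  Word 2: 'those'
  Word 3: 'these'
  Word 4: 'reads'
Total words: 4

4


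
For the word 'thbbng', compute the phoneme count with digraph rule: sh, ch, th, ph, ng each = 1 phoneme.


Parsing 'thbbng' greedily, digraphs first:
  'th' -> digraph (1 consonant phoneme) (phonemes so far: 1)
  'b' -> consonant phoneme (phonemes so far: 2)
  'b' -> consonant phoneme (phonemes so far: 3)
  'ng' -> digraph (1 consonant phoneme) (phonemes so far: 4)
Total phonemes: 4

4


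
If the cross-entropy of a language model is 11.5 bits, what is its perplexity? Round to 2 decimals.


Perplexity formula: PP = 2^H
H = 11.5
PP = 2^11.5
Decompose: 2^11.5 = 2^11 * 2^0.5 = 2^11 * sqrt(2)
2^11 = 2048, sqrt(2) ~ 1.4142136
PP ~ 2048 * 1.4142136 = 2896.3094528
Rounded to 2 decimals: 2896.31

2896.31


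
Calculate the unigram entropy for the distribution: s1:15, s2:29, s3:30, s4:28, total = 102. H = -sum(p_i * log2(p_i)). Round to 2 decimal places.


Computing entropy H = -sum(p_i * log2(p_i)):
  s1: p = 15/102 = 0.1471, -p*log2(p) = 0.4067
  s2: p = 29/102 = 0.2843, -p*log2(p) = 0.5159
  s3: p = 30/102 = 0.2941, -p*log2(p) = 0.5193
  s4: p = 28/102 = 0.2745, -p*log2(p) = 0.5120
H = sum of terms = 1.9539
Rounded to 2 decimals: 1.95

1.95


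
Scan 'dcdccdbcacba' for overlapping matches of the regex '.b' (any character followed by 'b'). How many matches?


Pattern: .b means any character followed by 'b'.
Scanning 'dcdccdbcacba' position-by-position:
  Pos 0: window 'dc' -> no
  Pos 1: window 'cd' -> no
  Pos 2: window 'dc' -> no
  Pos 3: window 'cc' -> no
  Pos 4: window 'cd' -> no
  Pos 5: window 'db' -> MATCH
  Pos 6: window 'bc' -> no
  Pos 7: window 'ca' -> no
  Pos 8: window 'ac' -> no
  Pos 9: window 'cb' -> MATCH
  Pos 10: window 'ba' -> no
  Pos 11: window 'a' -> no
Total matches: 2

2


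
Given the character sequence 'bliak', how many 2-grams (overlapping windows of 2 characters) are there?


String 'bliak' has length L = 5.
Number of overlapping n-grams = L - n + 1
Substituting: 5 - 2 + 1 = 4

4


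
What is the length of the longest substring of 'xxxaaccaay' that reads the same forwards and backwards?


Scanning 'xxxaaccaay' for palindromic substrings.
Substring at positions 3-8: 'aaccaa'.
Check: reverse('aaccaa') = 'aaccaa' -> palindrome confirmed.
Neighbouring characters ('x' / 'y') break symmetry, so it cannot extend further.
No longer palindromic substring exists; longest length = 6

6


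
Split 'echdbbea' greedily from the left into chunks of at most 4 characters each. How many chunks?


'echdbbea' has 8 characters.
Chunking with max size 4:
  Chunk 1: 'echd' (positions 0-3)
  Chunk 2: 'bbea' (positions 4-7)
Total chunks: ceil(8 / 4) = 2

2


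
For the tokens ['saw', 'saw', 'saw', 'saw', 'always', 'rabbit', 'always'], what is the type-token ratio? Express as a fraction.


Tokens: 7
Unique types: ('always', 'rabbit', 'saw') = 3
TTR = 3/7
Already in lowest terms.

3/7


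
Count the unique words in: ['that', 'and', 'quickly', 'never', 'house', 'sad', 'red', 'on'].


Listing all tokens and tracking unique types:
  Token 1: 'that' -> NEW (unique so far: 1)
  Token 2: 'and' -> NEW (unique so far: 2)
  Token 3: 'quickly' -> NEW (unique so far: 3)
  Token 4: 'never' -> NEW (unique so far: 4)
  Token 5: 'house' -> NEW (unique so far: 5)
  Token 6: 'sad' -> NEW (unique so far: 6)
  Token 7: 'red' -> NEW (unique so far: 7)
  Token 8: 'on' -> NEW (unique so far: 8)
Unique types: ('and', 'house', 'never', 'on', 'quickly', 'red', 'sad', 'that')
Vocabulary size: 8

8


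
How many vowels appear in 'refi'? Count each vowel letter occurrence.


Scanning each character of 'refi':
  Position 1: 'r' -> consonant (running count: 0)
  Position 2: 'e' -> vowel (running count: 1)
  Position 3: 'f' -> consonant (running count: 1)
  Position 4: 'i' -> vowel (running count: 2)
Total vowels: 2

2


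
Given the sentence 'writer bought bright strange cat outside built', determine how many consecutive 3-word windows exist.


Word trigrams from [7] words:
  Trigram 1: (writer bought bright)
  Trigram 2: (bought bright strange)
  Trigram 3: (bright strange cat)
  Trigram 4: (strange cat outside)
  Trigram 5: (cat outside built)
Total word trigrams: 7 - 2 = 5

5


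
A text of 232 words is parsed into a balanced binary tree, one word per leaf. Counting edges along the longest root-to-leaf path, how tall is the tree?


In a balanced binary tree with n leaves the deepest leaf is ceil(log2(n)) edges below the root.
log2(232) = 7.8580
ceil(7.8580) = 8
height (edges) = 8

8


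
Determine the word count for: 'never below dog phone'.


Counting words by splitting on spaces:
  Word 1: 'never'
  Word 2: 'below'
  Word 3: 'dog'
  Word 4: 'phone'
Total words: 4

4


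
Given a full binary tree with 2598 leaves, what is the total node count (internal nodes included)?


Leaf nodes (terminals): 2598
Internal nodes = n - 1 = 2598 - 1 = 2597
Total = leaves + internal = 2598 + 2597 = 5195

5195


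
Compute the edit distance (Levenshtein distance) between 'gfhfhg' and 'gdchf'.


Building DP table for s1='gfhfhg' (len 6) and s2='gdchf' (len 5):
       g  d  c  h  f
    0  1  2  3  4  5
  g 1  0  1  2  3  4
  f 2  1  1  2  3  3
  h 3  2  2  2  2  3
  f 4  3  3  3  3  2
  h 5  4  4  4  3  3
  g 6  5  5  5  4  4
Edit distance = dp[6][5] = 4

4


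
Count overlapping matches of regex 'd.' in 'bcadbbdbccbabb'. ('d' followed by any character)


Pattern: d. means 'd' followed by any character.
Scanning 'bcadbbdbccbabb' position-by-position:
  Pos 0: window 'bc' -> no
  Pos 1: window 'ca' -> no
  Pos 2: window 'ad' -> no
  Pos 3: window 'db' -> MATCH
  Pos 4: window 'bb' -> no
  Pos 5: window 'bd' -> no
  Pos 6: window 'db' -> MATCH
  Pos 7: window 'bc' -> no
  Pos 8: window 'cc' -> no
  Pos 9: window 'cb' -> no
  Pos 10: window 'ba' -> no
  Pos 11: window 'ab' -> no
  Pos 12: window 'bb' -> no
  Pos 13: window 'b' -> no
Total matches: 2

2


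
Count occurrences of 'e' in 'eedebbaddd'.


Scanning 'eedebbaddd' for 'e':
  Position 0: 'e' -> MATCH (count: 1)
  Position 1: 'e' -> MATCH (count: 2)
  Position 3: 'e' -> MATCH (count: 3)
Total occurrences of 'e': 3

3


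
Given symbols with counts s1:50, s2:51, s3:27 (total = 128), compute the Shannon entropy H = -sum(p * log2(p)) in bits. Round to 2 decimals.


Computing entropy H = -sum(p_i * log2(p_i)):
  s1: p = 50/128 = 0.3906, -p*log2(p) = 0.5297
  s2: p = 51/128 = 0.3984, -p*log2(p) = 0.5290
  s3: p = 27/128 = 0.2109, -p*log2(p) = 0.4736
H = sum of terms = 1.5323
Rounded to 2 decimals: 1.53

1.53


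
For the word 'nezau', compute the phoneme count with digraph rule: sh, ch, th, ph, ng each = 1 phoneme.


Parsing 'nezau' greedily, digraphs first:
  'n' -> consonant phoneme (phonemes so far: 1)
  'e' -> vowel phoneme (phonemes so far: 2)
  'z' -> consonant phoneme (phonemes so far: 3)
  'a' -> vowel phoneme (phonemes so far: 4)
  'u' -> vowel phoneme (phonemes so far: 5)
Total phonemes: 5

5


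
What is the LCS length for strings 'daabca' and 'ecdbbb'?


DP table for LCS of 'daabca' and 'ecdbbb':
       e  c  d  b  b  b
    0  0  0  0  0  0  0
  d 0  0  0  1  1  1  1
  a 0  0  0  1  1  1  1
  a 0  0  0  1  1  1  1
  b 0  0  0  1  2  2  2
  c 0  0  1  1  2  2  2
  a 0  0  1  1  2  2  2
LCS: 'db'
LCS length = 2

2


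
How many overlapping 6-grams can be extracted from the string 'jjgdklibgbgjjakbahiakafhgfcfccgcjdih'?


String 'jjgdklibgbgjjakbahiakafhgfcfccgcjdih' has length L = 36.
Number of overlapping n-grams = L - n + 1
Substituting: 36 - 6 + 1 = 31

31


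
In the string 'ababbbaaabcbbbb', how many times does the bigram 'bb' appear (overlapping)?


Scanning 'ababbbaaabcbbbb' for bigram 'bb':
  Position 0: 'ab' -> no
  Position 1: 'ba' -> no
  Position 2: 'ab' -> no
  Position 3: 'bb' -> MATCH
  Position 4: 'bb' -> MATCH
  Position 5: 'ba' -> no
  Position 6: 'aa' -> no
  Position 7: 'aa' -> no
  Position 8: 'ab' -> no
  Position 9: 'bc' -> no
  Position 10: 'cb' -> no
  Position 11: 'bb' -> MATCH
  Position 12: 'bb' -> MATCH
  Position 13: 'bb' -> MATCH
Total matches: 5

5


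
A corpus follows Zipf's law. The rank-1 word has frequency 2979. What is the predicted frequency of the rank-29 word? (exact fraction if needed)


Zipf's law: freq(rank) = f1 / rank
f1 = 2979, rank = 29
freq = 2979 / 29
GCD(2979, 29) = 1
Simplified: 2979/29

2979/29


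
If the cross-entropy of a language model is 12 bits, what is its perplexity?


Perplexity formula: PP = 2^H
H = 12
PP = 2^12
PP = 2^12 = 4096

4096


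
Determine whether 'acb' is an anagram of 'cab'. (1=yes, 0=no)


Sort characters of 'acb': 'abc'
Sort characters of 'cab': 'abc'
Sorted forms match -> they ARE anagrams
Result: 1

1


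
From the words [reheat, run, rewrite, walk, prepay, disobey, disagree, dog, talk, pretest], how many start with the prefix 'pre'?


Checking each word for prefix 'pre':
  'reheat' -> no (count: 0)
  'run' -> no (count: 0)
  'rewrite' -> no (count: 0)
  'walk' -> no (count: 0)
  'prepay' -> YES, starts with 'pre' (count: 1)
  'disobey' -> no (count: 1)
  'disagree' -> no (count: 1)
  'dog' -> no (count: 1)
  'talk' -> no (count: 1)
  'pretest' -> YES, starts with 'pre' (count: 2)
Total with prefix 'pre': 2

2


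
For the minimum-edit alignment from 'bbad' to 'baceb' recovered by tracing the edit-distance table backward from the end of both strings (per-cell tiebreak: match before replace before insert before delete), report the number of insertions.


Edit distance = 4. Backtracking from cell (4, 5) with preference match > replace > insert > delete,
then listing the resulting alignment 'bbad' -> 'baceb' left to right:
  Step 1: keep 'b'
  Step 2: insert 'a' [insertion #1]
  Step 3: replace b->c
  Step 4: replace a->e
  Step 5: replace d->b
Total insertions: 1

1


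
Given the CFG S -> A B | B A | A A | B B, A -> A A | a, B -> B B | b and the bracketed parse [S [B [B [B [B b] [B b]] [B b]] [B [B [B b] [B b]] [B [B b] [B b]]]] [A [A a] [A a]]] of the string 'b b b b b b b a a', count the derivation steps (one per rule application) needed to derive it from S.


Every bracketed nonterminal node [X ...] in the tree is produced by exactly one rule application.
Reading the tree off as a leftmost derivation:
  Step 1: S  =>  B A   (applied S -> B A)
  Step 2: B A  =>  B B A   (applied B -> B B)
  Step 3: B B A  =>  B B B A   (applied B -> B B)
  Step 4: B B B A  =>  B B B B A   (applied B -> B B)
  Step 5: B B B B A  =>  b B B B A   (applied B -> b)
  Step 6: b B B B A  =>  b b B B A   (applied B -> b)
  Step 7: b b B B A  =>  b b b B A   (applied B -> b)
  Step 8: b b b B A  =>  b b b B B A   (applied B -> B B)
  Step 9: b b b B B A  =>  b b b B B B A   (applied B -> B B)
  Step 10: b b b B B B A  =>  b b b b B B A   (applied B -> b)
  Step 11: b b b b B B A  =>  b b b b b B A   (applied B -> b)
  Step 12: b b b b b B A  =>  b b b b b B B A   (applied B -> B B)
  Step 13: b b b b b B B A  =>  b b b b b b B A   (applied B -> b)
  Step 14: b b b b b b B A  =>  b b b b b b b A   (applied B -> b)
  Step 15: b b b b b b b A  =>  b b b b b b b A A   (applied A -> A A)
  Step 16: b b b b b b b A A  =>  b b b b b b b a A   (applied A -> a)
  Step 17: b b b b b b b a A  =>  b b b b b b b a a   (applied A -> a)
Final yield: b b b b b b b a a
Total rewrite steps: 17

17


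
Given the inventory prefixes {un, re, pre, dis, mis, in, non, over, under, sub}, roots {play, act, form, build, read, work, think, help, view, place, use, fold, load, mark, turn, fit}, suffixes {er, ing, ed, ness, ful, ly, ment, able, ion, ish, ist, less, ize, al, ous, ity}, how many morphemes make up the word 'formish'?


Segmenting 'formish' against the inventory:
  'form' -> root (morpheme 1)
  'ish' -> suffix (morpheme 2)
Total morphemes: 2

2


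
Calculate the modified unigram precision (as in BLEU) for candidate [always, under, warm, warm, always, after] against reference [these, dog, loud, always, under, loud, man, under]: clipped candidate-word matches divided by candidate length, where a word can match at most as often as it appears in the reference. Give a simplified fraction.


Reference word counts: {'always': 1, 'dog': 1, 'loud': 2, 'man': 1, 'these': 1, 'under': 2}
Checking each candidate word (with clipping):
  'always' -> in reference (ref count 1, used 1/1) -> match (matches: 1)
  'under' -> in reference (ref count 2, used 1/2) -> match (matches: 2)
  'warm' -> not in reference -> no match (matches: 2)
  'warm' -> not in reference -> no match (matches: 2)
  'always' -> ref count 1 already used up (1/1) -> clipped, no match (matches: 2)
  'after' -> not in reference -> no match (matches: 2)
Clipped matches: 2, Candidate length: 6
Precision = 2/6 = 1/3

1/3


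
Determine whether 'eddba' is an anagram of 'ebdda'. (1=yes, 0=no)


Sort characters of 'eddba': 'abdde'
Sort characters of 'ebdda': 'abdde'
Sorted forms match -> they ARE anagrams
Result: 1

1


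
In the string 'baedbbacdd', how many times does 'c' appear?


Scanning 'baedbbacdd' for 'c':
  Position 7: 'c' -> MATCH (count: 1)
Total occurrences of 'c': 1

1


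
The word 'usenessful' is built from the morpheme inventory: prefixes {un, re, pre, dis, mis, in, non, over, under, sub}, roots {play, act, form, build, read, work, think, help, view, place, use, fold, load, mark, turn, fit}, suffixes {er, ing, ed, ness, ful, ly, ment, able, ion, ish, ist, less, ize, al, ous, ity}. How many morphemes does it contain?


Segmenting 'usenessful' against the inventory:
  'use' -> root (morpheme 1)
  'ness' -> suffix (morpheme 2)
  'ful' -> suffix (morpheme 3)
Total morphemes: 3

3


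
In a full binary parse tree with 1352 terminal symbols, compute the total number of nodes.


Leaf nodes (terminals): 1352
Internal nodes = n - 1 = 1352 - 1 = 1351
Total = leaves + internal = 1352 + 1351 = 2703

2703


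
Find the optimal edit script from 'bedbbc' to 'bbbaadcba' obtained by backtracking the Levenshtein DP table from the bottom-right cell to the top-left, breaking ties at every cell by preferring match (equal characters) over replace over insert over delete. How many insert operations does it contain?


Edit distance = 6. Backtracking from cell (6, 9) with preference match > replace > insert > delete,
then listing the resulting alignment 'bedbbc' -> 'bbbaadcba' left to right:
  Step 1: insert 'b' [insertion #1]
  Step 2: insert 'b' [insertion #2]
  Step 3: keep 'b'
  Step 4: insert 'a' [insertion #3]
  Step 5: replace e->a
  Step 6: keep 'd'
  Step 7: replace b->c
  Step 8: keep 'b'
  Step 9: replace c->a
Total insertions: 3

3


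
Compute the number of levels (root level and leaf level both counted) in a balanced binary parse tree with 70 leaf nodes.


In a balanced binary tree with n leaves the deepest leaf is ceil(log2(n)) edges below the root,
so counting node levels inclusive of root and leaves gives ceil(log2(n)) + 1 levels.
log2(70) = 6.1293
ceil(6.1293) = 7
levels = 7 + 1 = 8

8


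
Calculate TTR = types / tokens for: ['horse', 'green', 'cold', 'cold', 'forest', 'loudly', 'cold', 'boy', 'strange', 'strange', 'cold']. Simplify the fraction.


Tokens: 11
Unique types: ('boy', 'cold', 'forest', 'green', 'horse', 'loudly', 'strange') = 7
TTR = 7/11
Already in lowest terms.

7/11


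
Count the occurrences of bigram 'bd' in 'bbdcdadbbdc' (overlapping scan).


Scanning 'bbdcdadbbdc' for bigram 'bd':
  Position 0: 'bb' -> no
  Position 1: 'bd' -> MATCH
  Position 2: 'dc' -> no
  Position 3: 'cd' -> no
  Position 4: 'da' -> no
  Position 5: 'ad' -> no
  Position 6: 'db' -> no
  Position 7: 'bb' -> no
  Position 8: 'bd' -> MATCH
  Position 9: 'dc' -> no
Total matches: 2

2


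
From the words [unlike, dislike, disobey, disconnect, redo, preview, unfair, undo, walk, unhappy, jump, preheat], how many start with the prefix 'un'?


Checking each word for prefix 'un':
  'unlike' -> YES, starts with 'un' (count: 1)
  'dislike' -> no (count: 1)
  'disobey' -> no (count: 1)
  'disconnect' -> no (count: 1)
  'redo' -> no (count: 1)
  'preview' -> no (count: 1)
  'unfair' -> YES, starts with 'un' (count: 2)
  'undo' -> YES, starts with 'un' (count: 3)
  'walk' -> no (count: 3)
  'unhappy' -> YES, starts with 'un' (count: 4)
  'jump' -> no (count: 4)
  'preheat' -> no (count: 4)
Total with prefix 'un': 4

4


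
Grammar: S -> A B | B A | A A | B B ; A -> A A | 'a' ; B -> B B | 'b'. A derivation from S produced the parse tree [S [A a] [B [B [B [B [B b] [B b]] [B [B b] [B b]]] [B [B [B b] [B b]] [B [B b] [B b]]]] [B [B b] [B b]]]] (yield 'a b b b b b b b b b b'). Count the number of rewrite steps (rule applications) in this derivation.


Every bracketed nonterminal node [X ...] in the tree is produced by exactly one rule application.
Reading the tree off as a leftmost derivation:
  Step 1: S  =>  A B   (applied S -> A B)
  Step 2: A B  =>  a B   (applied A -> a)
  Step 3: a B  =>  a B B   (applied B -> B B)
  Step 4: a B B  =>  a B B B   (applied B -> B B)
  Step 5: a B B B  =>  a B B B B   (applied B -> B B)
  Step 6: a B B B B  =>  a B B B B B   (applied B -> B B)
  Step 7: a B B B B B  =>  a b B B B B   (applied B -> b)
  Step 8: a b B B B B  =>  a b b B B B   (applied B -> b)
  Step 9: a b b B B B  =>  a b b B B B B   (applied B -> B B)
  Step 10: a b b B B B B  =>  a b b b B B B   (applied B -> b)
  Step 11: a b b b B B B  =>  a b b b b B B   (applied B -> b)
  Step 12: a b b b b B B  =>  a b b b b B B B   (applied B -> B B)
  Step 13: a b b b b B B B  =>  a b b b b B B B B   (applied B -> B B)
  Step 14: a b b b b B B B B  =>  a b b b b b B B B   (applied B -> b)
  Step 15: a b b b b b B B B  =>  a b b b b b b B B   (applied B -> b)
  Step 16: a b b b b b b B B  =>  a b b b b b b B B B   (applied B -> B B)
  Step 17: a b b b b b b B B B  =>  a b b b b b b b B B   (applied B -> b)
  Step 18: a b b b b b b b B B  =>  a b b b b b b b b B   (applied B -> b)
  Step 19: a b b b b b b b b B  =>  a b b b b b b b b B B   (applied B -> B B)
  Step 20: a b b b b b b b b B B  =>  a b b b b b b b b b B   (applied B -> b)
  Step 21: a b b b b b b b b b B  =>  a b b b b b b b b b b   (applied B -> b)
Final yield: a b b b b b b b b b b
Total rewrite steps: 21

21


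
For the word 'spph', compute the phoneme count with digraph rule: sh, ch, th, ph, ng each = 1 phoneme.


Parsing 'spph' greedily, digraphs first:
  's' -> consonant phoneme (phonemes so far: 1)
  'p' -> consonant phoneme (phonemes so far: 2)
  'ph' -> digraph (1 consonant phoneme) (phonemes so far: 3)
Total phonemes: 3

3


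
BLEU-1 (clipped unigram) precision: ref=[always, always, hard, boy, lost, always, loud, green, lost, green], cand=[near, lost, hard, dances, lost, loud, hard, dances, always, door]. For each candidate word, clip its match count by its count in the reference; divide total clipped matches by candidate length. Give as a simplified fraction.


Reference word counts: {'always': 3, 'boy': 1, 'green': 2, 'hard': 1, 'lost': 2, 'loud': 1}
Checking each candidate word (with clipping):
  'near' -> not in reference -> no match (matches: 0)
  'lost' -> in reference (ref count 2, used 1/2) -> match (matches: 1)
  'hard' -> in reference (ref count 1, used 1/1) -> match (matches: 2)
  'dances' -> not in reference -> no match (matches: 2)
  'lost' -> in reference (ref count 2, used 2/2) -> match (matches: 3)
  'loud' -> in reference (ref count 1, used 1/1) -> match (matches: 4)
  'hard' -> ref count 1 already used up (1/1) -> clipped, no match (matches: 4)
  'dances' -> not in reference -> no match (matches: 4)
  'always' -> in reference (ref count 3, used 1/3) -> match (matches: 5)
  'door' -> not in reference -> no match (matches: 5)
Clipped matches: 5, Candidate length: 10
Precision = 5/10 = 1/2

1/2


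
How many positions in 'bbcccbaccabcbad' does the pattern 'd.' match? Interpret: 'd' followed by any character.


Pattern: d. means 'd' followed by any character.
Scanning 'bbcccbaccabcbad' position-by-position:
  Pos 0: window 'bb' -> no
  Pos 1: window 'bc' -> no
  Pos 2: window 'cc' -> no
  Pos 3: window 'cc' -> no
  Pos 4: window 'cb' -> no
  Pos 5: window 'ba' -> no
  Pos 6: window 'ac' -> no
  Pos 7: window 'cc' -> no
  Pos 8: window 'ca' -> no
  Pos 9: window 'ab' -> no
  Pos 10: window 'bc' -> no
  Pos 11: window 'cb' -> no
  Pos 12: window 'ba' -> no
  Pos 13: window 'ad' -> no
  Pos 14: window 'd' -> no
Total matches: 0

0


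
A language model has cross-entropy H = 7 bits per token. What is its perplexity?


Perplexity formula: PP = 2^H
H = 7
PP = 2^7
Steps: 2^1 = 2, 2^2 = 4, 2^3 = 8, 2^4 = 16, 2^5 = 32, 2^6 = 64, 2^7 = 128
PP = 128

128


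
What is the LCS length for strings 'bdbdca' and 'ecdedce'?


DP table for LCS of 'bdbdca' and 'ecdedce':
       e  c  d  e  d  c  e
    0  0  0  0  0  0  0  0
  b 0  0  0  0  0  0  0  0
  d 0  0  0  1  1  1  1  1
  b 0  0  0  1  1  1  1  1
  d 0  0  0  1  1  2  2  2
  c 0  0  1  1  1  2  3  3
  a 0  0  1  1  1  2  3  3
LCS: 'ddc'
LCS length = 3

3


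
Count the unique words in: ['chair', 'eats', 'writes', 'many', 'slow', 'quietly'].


Listing all tokens and tracking unique types:
  Token 1: 'chair' -> NEW (unique so far: 1)
  Token 2: 'eats' -> NEW (unique so far: 2)
  Token 3: 'writes' -> NEW (unique so far: 3)
  Token 4: 'many' -> NEW (unique so far: 4)
  Token 5: 'slow' -> NEW (unique so far: 5)
  Token 6: 'quietly' -> NEW (unique so far: 6)
Unique types: ('chair', 'eats', 'many', 'quietly', 'slow', 'writes')
Vocabulary size: 6

6


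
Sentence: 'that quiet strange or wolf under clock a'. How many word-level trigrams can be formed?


Word trigrams from [8] words:
  Trigram 1: (that quiet strange)
  Trigram 2: (quiet strange or)
  Trigram 3: (strange or wolf)
  Trigram 4: (or wolf under)
  Trigram 5: (wolf under clock)
  Trigram 6: (under clock a)
Total word trigrams: 8 - 2 = 6

6


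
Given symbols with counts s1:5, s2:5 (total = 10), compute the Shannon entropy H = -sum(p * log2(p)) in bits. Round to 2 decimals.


Computing entropy H = -sum(p_i * log2(p_i)):
  s1: p = 5/10 = 0.5000, -p*log2(p) = 0.5000
  s2: p = 5/10 = 0.5000, -p*log2(p) = 0.5000
H = sum of terms = 1.0000
Rounded to 2 decimals: 1.00

1.00


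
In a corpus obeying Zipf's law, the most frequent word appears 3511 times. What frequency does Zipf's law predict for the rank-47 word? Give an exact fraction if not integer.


Zipf's law: freq(rank) = f1 / rank
f1 = 3511, rank = 47
freq = 3511 / 47
GCD(3511, 47) = 1
Simplified: 3511/47

3511/47


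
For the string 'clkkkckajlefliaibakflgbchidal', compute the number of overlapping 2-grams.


String 'clkkkckajlefliaibakflgbchidal' has length L = 29.
Number of overlapping n-grams = L - n + 1
Substituting: 29 - 2 + 1 = 28

28


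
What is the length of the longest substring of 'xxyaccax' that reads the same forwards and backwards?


Scanning 'xxyaccax' for palindromic substrings.
Substring at positions 3-6: 'acca'.
Check: reverse('acca') = 'acca' -> palindrome confirmed.
Neighbouring characters ('y' / 'x') break symmetry, so it cannot extend further.
No longer palindromic substring exists; longest length = 4

4


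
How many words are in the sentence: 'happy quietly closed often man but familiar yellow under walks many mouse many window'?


Counting words by splitting on spaces:
  Word 1: 'happy'
  Word 2: 'quietly'
  Word 3: 'closed'
  Word 4: 'often'
  Word 5: 'man'
  Word 6: 'but'
  Word 7: 'familiar'
  Word 8: 'yellow'
  Word 9: 'under'
  Word 10: 'walks'
  Word 11: 'many'
  Word 12: 'mouse'
  Word 13: 'many'
  Word 14: 'window'
Total words: 14

14


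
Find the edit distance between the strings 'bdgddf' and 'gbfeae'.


Building DP table for s1='bdgddf' (len 6) and s2='gbfeae' (len 6):
       g  b  f  e  a  e
    0  1  2  3  4  5  6
  b 1  1  1  2  3  4  5
  d 2  2  2  2  3  4  5
  g 3  2  3  3  3  4  5
  d 4  3  3  4  4  4  5
  d 5  4  4  4  5  5  5
  f 6  5  5  4  5  6  6
Edit distance = dp[6][6] = 6

6


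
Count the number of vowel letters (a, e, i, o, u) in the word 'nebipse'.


Scanning each character of 'nebipse':
  Position 1: 'n' -> consonant (running count: 0)
  Position 2: 'e' -> vowel (running count: 1)
  Position 3: 'b' -> consonant (running count: 1)
  Position 4: 'i' -> vowel (running count: 2)
  Position 5: 'p' -> consonant (running count: 2)
  Position 6: 's' -> consonant (running count: 2)
  Position 7: 'e' -> vowel (running count: 3)
Total vowels: 3

3


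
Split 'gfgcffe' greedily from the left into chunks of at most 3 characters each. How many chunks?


'gfgcffe' has 7 characters.
Chunking with max size 3:
  Chunk 1: 'gfg' (positions 0-2)
  Chunk 2: 'cff' (positions 3-5)
  Chunk 3: 'e' (positions 6-6)
Total chunks: ceil(7 / 3) = 3

3


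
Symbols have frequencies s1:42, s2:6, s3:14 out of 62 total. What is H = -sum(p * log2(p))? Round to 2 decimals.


Computing entropy H = -sum(p_i * log2(p_i)):
  s1: p = 42/62 = 0.6774, -p*log2(p) = 0.3806
  s2: p = 6/62 = 0.0968, -p*log2(p) = 0.3261
  s3: p = 14/62 = 0.2258, -p*log2(p) = 0.4848
H = sum of terms = 1.1915
Rounded to 2 decimals: 1.19

1.19


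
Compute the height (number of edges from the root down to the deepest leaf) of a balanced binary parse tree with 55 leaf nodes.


In a balanced binary tree with n leaves the deepest leaf is ceil(log2(n)) edges below the root.
log2(55) = 5.7814
ceil(5.7814) = 6
height (edges) = 6

6


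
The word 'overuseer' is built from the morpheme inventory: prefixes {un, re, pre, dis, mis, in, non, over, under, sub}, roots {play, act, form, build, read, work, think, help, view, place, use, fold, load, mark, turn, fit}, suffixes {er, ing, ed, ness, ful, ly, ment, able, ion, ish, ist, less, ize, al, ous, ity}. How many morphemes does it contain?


Segmenting 'overuseer' against the inventory:
  'over' -> prefix (morpheme 1)
  'use' -> root (morpheme 2)
  'er' -> suffix (morpheme 3)
Total morphemes: 3

3


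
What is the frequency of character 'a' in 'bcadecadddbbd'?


Scanning 'bcadecadddbbd' for 'a':
  Position 2: 'a' -> MATCH (count: 1)
  Position 6: 'a' -> MATCH (count: 2)
Total occurrences of 'a': 2

2


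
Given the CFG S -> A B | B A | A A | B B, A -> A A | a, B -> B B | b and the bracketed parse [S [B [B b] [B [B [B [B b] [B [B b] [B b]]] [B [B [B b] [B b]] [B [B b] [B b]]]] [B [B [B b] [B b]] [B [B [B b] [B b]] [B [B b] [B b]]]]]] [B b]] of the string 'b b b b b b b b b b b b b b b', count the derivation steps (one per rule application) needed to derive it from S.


Every bracketed nonterminal node [X ...] in the tree is produced by exactly one rule application.
Reading the tree off as a leftmost derivation:
  Step 1: S  =>  B B   (applied S -> B B)
  Step 2: B B  =>  B B B   (applied B -> B B)
  Step 3: B B B  =>  b B B   (applied B -> b)
  Step 4: b B B  =>  b B B B   (applied B -> B B)
  Step 5: b B B B  =>  b B B B B   (applied B -> B B)
  Step 6: b B B B B  =>  b B B B B B   (applied B -> B B)
  Step 7: b B B B B B  =>  b b B B B B   (applied B -> b)
  Step 8: b b B B B B  =>  b b B B B B B   (applied B -> B B)
  Step 9: b b B B B B B  =>  b b b B B B B   (applied B -> b)
  Step 10: b b b B B B B  =>  b b b b B B B   (applied B -> b)
  Step 11: b b b b B B B  =>  b b b b B B B B   (applied B -> B B)
  Step 12: b b b b B B B B  =>  b b b b B B B B B   (applied B -> B B)
  Step 13: b b b b B B B B B  =>  b b b b b B B B B   (applied B -> b)
  Step 14: b b b b b B B B B  =>  b b b b b b B B B   (applied B -> b)
  Step 15: b b b b b b B B B  =>  b b b b b b B B B B   (applied B -> B B)
  Step 16: b b b b b b B B B B  =>  b b b b b b b B B B   (applied B -> b)
  Step 17: b b b b b b b B B B  =>  b b b b b b b b B B   (applied B -> b)
  Step 18: b b b b b b b b B B  =>  b b b b b b b b B B B   (applied B -> B B)
  Step 19: b b b b b b b b B B B  =>  b b b b b b b b B B B B   (applied B -> B B)
  Step 20: b b b b b b b b B B B B  =>  b b b b b b b b b B B B   (applied B -> b)
  Step 21: b b b b b b b b b B B B  =>  b b b b b b b b b b B B   (applied B -> b)
  Step 22: b b b b b b b b b b B B  =>  b b b b b b b b b b B B B   (applied B -> B B)
  Step 23: b b b b b b b b b b B B B  =>  b b b b b b b b b b B B B B   (applied B -> B B)
  Step 24: b b b b b b b b b b B B B B  =>  b b b b b b b b b b b B B B   (applied B -> b)
  Step 25: b b b b b b b b b b b B B B  =>  b b b b b b b b b b b b B B   (applied B -> b)
  Step 26: b b b b b b b b b b b b B B  =>  b b b b b b b b b b b b B B B   (applied B -> B B)
  Step 27: b b b b b b b b b b b b B B B  =>  b b b b b b b b b b b b b B B   (applied B -> b)
  Step 28: b b b b b b b b b b b b b B B  =>  b b b b b b b b b b b b b b B   (applied B -> b)
  Step 29: b b b b b b b b b b b b b b B  =>  b b b b b b b b b b b b b b b   (applied B -> b)
Final yield: b b b b b b b b b b b b b b b
Total rewrite steps: 29

29


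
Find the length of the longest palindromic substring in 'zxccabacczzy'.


Scanning 'zxccabacczzy' for palindromic substrings.
Substring at positions 2-8: 'ccabacc'.
Check: reverse('ccabacc') = 'ccabacc' -> palindrome confirmed.
Neighbouring characters ('x' / 'z') break symmetry, so it cannot extend further.
No longer palindromic substring exists; longest length = 7

7


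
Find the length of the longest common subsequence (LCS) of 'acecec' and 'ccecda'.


DP table for LCS of 'acecec' and 'ccecda':
       c  c  e  c  d  a
    0  0  0  0  0  0  0
  a 0  0  0  0  0  0  1
  c 0  1  1  1  1  1  1
  e 0  1  1  2  2  2  2
  c 0  1  2  2  3  3  3
  e 0  1  2  3  3  3  3
  c 0  1  2  3  4  4  4
LCS: 'ccec'
LCS length = 4

4


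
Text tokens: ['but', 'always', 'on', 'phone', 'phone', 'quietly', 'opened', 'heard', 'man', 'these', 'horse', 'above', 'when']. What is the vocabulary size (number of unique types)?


Listing all tokens and tracking unique types:
  Token 1: 'but' -> NEW (unique so far: 1)
  Token 2: 'always' -> NEW (unique so far: 2)
  Token 3: 'on' -> NEW (unique so far: 3)
  Token 4: 'phone' -> NEW (unique so far: 4)
  Token 5: 'phone' -> duplicate (unique so far: 4)
  Token 6: 'quietly' -> NEW (unique so far: 5)
  Token 7: 'opened' -> NEW (unique so far: 6)
  Token 8: 'heard' -> NEW (unique so far: 7)
  Token 9: 'man' -> NEW (unique so far: 8)
  Token 10: 'these' -> NEW (unique so far: 9)
  Token 11: 'horse' -> NEW (unique so far: 10)
  Token 12: 'above' -> NEW (unique so far: 11)
  Token 13: 'when' -> NEW (unique so far: 12)
Unique types: ('above', 'always', 'but', 'heard', 'horse', 'man', 'on', 'opened', 'phone', 'quietly', 'these', 'when')
Vocabulary size: 12

12


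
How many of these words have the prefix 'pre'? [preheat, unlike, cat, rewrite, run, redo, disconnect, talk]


Checking each word for prefix 'pre':
  'preheat' -> YES, starts with 'pre' (count: 1)
  'unlike' -> no (count: 1)
  'cat' -> no (count: 1)
  'rewrite' -> no (count: 1)
  'run' -> no (count: 1)
  'redo' -> no (count: 1)
  'disconnect' -> no (count: 1)
  'talk' -> no (count: 1)
Total with prefix 'pre': 1

1


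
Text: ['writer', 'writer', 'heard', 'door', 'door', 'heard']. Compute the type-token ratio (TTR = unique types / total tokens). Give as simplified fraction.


Tokens: 6
Unique types: ('door', 'heard', 'writer') = 3
TTR = 3/6
Simplify: divide both by 3 -> 1/2
TTR = 1/2

1/2


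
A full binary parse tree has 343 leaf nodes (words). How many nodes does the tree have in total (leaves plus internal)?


Leaf nodes (terminals): 343
Internal nodes = n - 1 = 343 - 1 = 342
Total = leaves + internal = 343 + 342 = 685

685


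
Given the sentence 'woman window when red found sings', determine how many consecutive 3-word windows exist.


Word trigrams from [6] words:
  Trigram 1: (woman window when)
  Trigram 2: (window when red)
  Trigram 3: (when red found)
  Trigram 4: (red found sings)
Total word trigrams: 6 - 2 = 4

4


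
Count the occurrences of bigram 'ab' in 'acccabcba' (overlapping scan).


Scanning 'acccabcba' for bigram 'ab':
  Position 0: 'ac' -> no
  Position 1: 'cc' -> no
  Position 2: 'cc' -> no
  Position 3: 'ca' -> no
  Position 4: 'ab' -> MATCH
  Position 5: 'bc' -> no
  Position 6: 'cb' -> no
  Position 7: 'ba' -> no
Total matches: 1

1


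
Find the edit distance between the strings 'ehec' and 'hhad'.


Building DP table for s1='ehec' (len 4) and s2='hhad' (len 4):
       h  h  a  d
    0  1  2  3  4
  e 1  1  2  3  4
  h 2  1  1  2  3
  e 3  2  2  2  3
  c 4  3  3  3  3
Edit distance = dp[4][4] = 3

3


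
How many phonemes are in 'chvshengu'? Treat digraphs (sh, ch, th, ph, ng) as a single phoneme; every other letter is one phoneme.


Parsing 'chvshengu' greedily, digraphs first:
  'ch' -> digraph (1 consonant phoneme) (phonemes so far: 1)
  'v' -> consonant phoneme (phonemes so far: 2)
  'sh' -> digraph (1 consonant phoneme) (phonemes so far: 3)
  'e' -> vowel phoneme (phonemes so far: 4)
  'ng' -> digraph (1 consonant phoneme) (phonemes so far: 5)
  'u' -> vowel phoneme (phonemes so far: 6)
Total phonemes: 6

6


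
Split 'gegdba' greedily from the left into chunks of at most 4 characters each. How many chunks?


'gegdba' has 6 characters.
Chunking with max size 4:
  Chunk 1: 'gegd' (positions 0-3)
  Chunk 2: 'ba' (positions 4-5)
Total chunks: ceil(6 / 4) = 2

2


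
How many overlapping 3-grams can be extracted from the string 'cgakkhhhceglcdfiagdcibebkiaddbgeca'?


String 'cgakkhhhceglcdfiagdcibebkiaddbgeca' has length L = 34.
Number of overlapping n-grams = L - n + 1
Substituting: 34 - 3 + 1 = 32

32


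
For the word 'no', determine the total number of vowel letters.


Scanning each character of 'no':
  Position 1: 'n' -> consonant (running count: 0)
  Position 2: 'o' -> vowel (running count: 1)
Total vowels: 1

1


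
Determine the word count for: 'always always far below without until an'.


Counting words by splitting on spaces:
  Word 1: 'always'
  Word 2: 'always'
  Word 3: 'far'
  Word 4: 'below'
  Word 5: 'without'
  Word 6: 'until'
  Word 7: 'an'
Total words: 7

7


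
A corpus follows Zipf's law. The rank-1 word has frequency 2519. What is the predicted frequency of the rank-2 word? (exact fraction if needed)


Zipf's law: freq(rank) = f1 / rank
f1 = 2519, rank = 2
freq = 2519 / 2
GCD(2519, 2) = 1
Simplified: 2519/2

2519/2


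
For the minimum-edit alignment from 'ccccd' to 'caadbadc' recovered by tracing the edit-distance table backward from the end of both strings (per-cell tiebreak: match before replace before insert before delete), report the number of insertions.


Edit distance = 6. Backtracking from cell (5, 8) with preference match > replace > insert > delete,
then listing the resulting alignment 'ccccd' -> 'caadbadc' left to right:
  Step 1: keep 'c'
  Step 2: insert 'a' [insertion #1]
  Step 3: insert 'a' [insertion #2]
  Step 4: replace c->d
  Step 5: replace c->b
  Step 6: replace c->a
  Step 7: keep 'd'
  Step 8: insert 'c' [insertion #3]
Total insertions: 3

3


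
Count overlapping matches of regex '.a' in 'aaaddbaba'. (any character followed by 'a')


Pattern: .a means any character followed by 'a'.
Scanning 'aaaddbaba' position-by-position:
  Pos 0: window 'aa' -> MATCH
  Pos 1: window 'aa' -> MATCH
  Pos 2: window 'ad' -> no
  Pos 3: window 'dd' -> no
  Pos 4: window 'db' -> no
  Pos 5: window 'ba' -> MATCH
  Pos 6: window 'ab' -> no
  Pos 7: window 'ba' -> MATCH
  Pos 8: window 'a' -> no
Total matches: 4

4


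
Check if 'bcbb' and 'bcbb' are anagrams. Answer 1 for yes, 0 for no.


Sort characters of 'bcbb': 'bbbc'
Sort characters of 'bcbb': 'bbbc'
Sorted forms match -> they ARE anagrams
Result: 1

1


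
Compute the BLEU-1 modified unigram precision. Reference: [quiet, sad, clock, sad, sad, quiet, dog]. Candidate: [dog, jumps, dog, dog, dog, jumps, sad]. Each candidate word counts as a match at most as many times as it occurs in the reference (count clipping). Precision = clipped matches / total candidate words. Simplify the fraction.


Reference word counts: {'clock': 1, 'dog': 1, 'quiet': 2, 'sad': 3}
Checking each candidate word (with clipping):
  'dog' -> in reference (ref count 1, used 1/1) -> match (matches: 1)
  'jumps' -> not in reference -> no match (matches: 1)
  'dog' -> ref count 1 already used up (1/1) -> clipped, no match (matches: 1)
  'dog' -> ref count 1 already used up (1/1) -> clipped, no match (matches: 1)
  'dog' -> ref count 1 already used up (1/1) -> clipped, no match (matches: 1)
  'jumps' -> not in reference -> no match (matches: 1)
  'sad' -> in reference (ref count 3, used 1/3) -> match (matches: 2)
Clipped matches: 2, Candidate length: 7
Precision = 2/7

2/7


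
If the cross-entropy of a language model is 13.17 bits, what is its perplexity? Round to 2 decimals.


Perplexity formula: PP = 2^H
H = 13.17
PP = 2^13.17
Decompose: 2^13.17 = 2^13 * 2^0.17
2^13 = 8192, 2^0.17 ~ 1.1250585
PP ~ 8192 * 1.1250585 = 9216.4792320
Rounded to 2 decimals: 9216.48

9216.48


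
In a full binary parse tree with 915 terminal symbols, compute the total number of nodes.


Leaf nodes (terminals): 915
Internal nodes = n - 1 = 915 - 1 = 914
Total = leaves + internal = 915 + 914 = 1829

1829


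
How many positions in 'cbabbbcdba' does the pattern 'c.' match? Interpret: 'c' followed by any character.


Pattern: c. means 'c' followed by any character.
Scanning 'cbabbbcdba' position-by-position:
  Pos 0: window 'cb' -> MATCH
  Pos 1: window 'ba' -> no
  Pos 2: window 'ab' -> no
  Pos 3: window 'bb' -> no
  Pos 4: window 'bb' -> no
  Pos 5: window 'bc' -> no
  Pos 6: window 'cd' -> MATCH
  Pos 7: window 'db' -> no
  Pos 8: window 'ba' -> no
  Pos 9: window 'a' -> no
Total matches: 2

2


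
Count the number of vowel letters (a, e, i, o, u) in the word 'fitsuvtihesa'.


Scanning each character of 'fitsuvtihesa':
  Position 1: 'f' -> consonant (running count: 0)
  Position 2: 'i' -> vowel (running count: 1)
  Position 3: 't' -> consonant (running count: 1)
  Position 4: 's' -> consonant (running count: 1)
  Position 5: 'u' -> vowel (running count: 2)
  Position 6: 'v' -> consonant (running count: 2)
  Position 7: 't' -> consonant (running count: 2)
  Position 8: 'i' -> vowel (running count: 3)
  Position 9: 'h' -> consonant (running count: 3)
  Position 10: 'e' -> vowel (running count: 4)
  Position 11: 's' -> consonant (running count: 4)
  Position 12: 'a' -> vowel (running count: 5)
Total vowels: 5

5


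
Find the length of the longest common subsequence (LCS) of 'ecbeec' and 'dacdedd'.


DP table for LCS of 'ecbeec' and 'dacdedd':
       d  a  c  d  e  d  d
    0  0  0  0  0  0  0  0
  e 0  0  0  0  0  1  1  1
  c 0  0  0  1  1  1  1  1
  b 0  0  0  1  1  1  1  1
  e 0  0  0  1  1  2  2  2
  e 0  0  0  1  1  2  2  2
  c 0  0  0  1  1  2  2  2
LCS: 'ce'
LCS length = 2

2


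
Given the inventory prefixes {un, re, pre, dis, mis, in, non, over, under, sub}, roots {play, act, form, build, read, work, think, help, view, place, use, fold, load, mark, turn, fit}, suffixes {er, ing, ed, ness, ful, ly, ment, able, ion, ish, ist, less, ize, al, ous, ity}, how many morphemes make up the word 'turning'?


Segmenting 'turning' against the inventory:
  'turn' -> root (morpheme 1)
  'ing' -> suffix (morpheme 2)
Total morphemes: 2

2


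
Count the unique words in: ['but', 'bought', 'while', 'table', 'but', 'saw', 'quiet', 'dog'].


Listing all tokens and tracking unique types:
  Token 1: 'but' -> NEW (unique so far: 1)
  Token 2: 'bought' -> NEW (unique so far: 2)
  Token 3: 'while' -> NEW (unique so far: 3)
  Token 4: 'table' -> NEW (unique so far: 4)
  Token 5: 'but' -> duplicate (unique so far: 4)
  Token 6: 'saw' -> NEW (unique so far: 5)
  Token 7: 'quiet' -> NEW (unique so far: 6)
  Token 8: 'dog' -> NEW (unique so far: 7)
Unique types: ('bought', 'but', 'dog', 'quiet', 'saw', 'table', 'while')
Vocabulary size: 7

7


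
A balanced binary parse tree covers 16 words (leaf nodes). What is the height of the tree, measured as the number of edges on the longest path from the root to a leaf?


In a balanced binary tree with n leaves the deepest leaf is ceil(log2(n)) edges below the root.
log2(16) = 4.0000
ceil(4.0000) = 4
height (edges) = 4

4
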